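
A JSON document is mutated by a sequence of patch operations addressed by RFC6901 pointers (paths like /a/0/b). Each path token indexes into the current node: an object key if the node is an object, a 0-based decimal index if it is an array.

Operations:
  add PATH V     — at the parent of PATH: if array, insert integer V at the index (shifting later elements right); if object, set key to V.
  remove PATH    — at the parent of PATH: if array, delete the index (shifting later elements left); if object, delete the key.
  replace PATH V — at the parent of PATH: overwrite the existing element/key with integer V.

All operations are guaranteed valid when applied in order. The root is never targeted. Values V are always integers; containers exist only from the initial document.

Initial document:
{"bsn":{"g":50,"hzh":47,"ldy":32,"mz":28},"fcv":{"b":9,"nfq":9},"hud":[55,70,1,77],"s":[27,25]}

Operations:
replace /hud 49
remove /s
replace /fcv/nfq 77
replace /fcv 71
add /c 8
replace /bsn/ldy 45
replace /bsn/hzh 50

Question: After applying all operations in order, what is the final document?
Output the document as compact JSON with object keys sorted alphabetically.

After op 1 (replace /hud 49): {"bsn":{"g":50,"hzh":47,"ldy":32,"mz":28},"fcv":{"b":9,"nfq":9},"hud":49,"s":[27,25]}
After op 2 (remove /s): {"bsn":{"g":50,"hzh":47,"ldy":32,"mz":28},"fcv":{"b":9,"nfq":9},"hud":49}
After op 3 (replace /fcv/nfq 77): {"bsn":{"g":50,"hzh":47,"ldy":32,"mz":28},"fcv":{"b":9,"nfq":77},"hud":49}
After op 4 (replace /fcv 71): {"bsn":{"g":50,"hzh":47,"ldy":32,"mz":28},"fcv":71,"hud":49}
After op 5 (add /c 8): {"bsn":{"g":50,"hzh":47,"ldy":32,"mz":28},"c":8,"fcv":71,"hud":49}
After op 6 (replace /bsn/ldy 45): {"bsn":{"g":50,"hzh":47,"ldy":45,"mz":28},"c":8,"fcv":71,"hud":49}
After op 7 (replace /bsn/hzh 50): {"bsn":{"g":50,"hzh":50,"ldy":45,"mz":28},"c":8,"fcv":71,"hud":49}

Answer: {"bsn":{"g":50,"hzh":50,"ldy":45,"mz":28},"c":8,"fcv":71,"hud":49}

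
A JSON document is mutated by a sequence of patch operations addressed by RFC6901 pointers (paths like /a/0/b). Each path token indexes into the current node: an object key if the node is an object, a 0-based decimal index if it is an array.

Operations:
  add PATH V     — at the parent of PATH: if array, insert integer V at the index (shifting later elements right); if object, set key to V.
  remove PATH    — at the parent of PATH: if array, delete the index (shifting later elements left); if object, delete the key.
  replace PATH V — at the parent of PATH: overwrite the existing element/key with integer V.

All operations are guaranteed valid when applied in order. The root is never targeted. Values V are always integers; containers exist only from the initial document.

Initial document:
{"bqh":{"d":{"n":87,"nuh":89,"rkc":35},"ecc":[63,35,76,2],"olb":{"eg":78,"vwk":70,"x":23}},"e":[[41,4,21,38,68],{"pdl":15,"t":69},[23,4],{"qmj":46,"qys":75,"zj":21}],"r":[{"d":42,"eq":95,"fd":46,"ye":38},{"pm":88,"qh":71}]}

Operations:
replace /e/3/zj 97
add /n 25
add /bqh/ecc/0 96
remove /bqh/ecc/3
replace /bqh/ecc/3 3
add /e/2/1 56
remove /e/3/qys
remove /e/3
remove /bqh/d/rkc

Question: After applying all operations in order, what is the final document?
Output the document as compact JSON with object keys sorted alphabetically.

After op 1 (replace /e/3/zj 97): {"bqh":{"d":{"n":87,"nuh":89,"rkc":35},"ecc":[63,35,76,2],"olb":{"eg":78,"vwk":70,"x":23}},"e":[[41,4,21,38,68],{"pdl":15,"t":69},[23,4],{"qmj":46,"qys":75,"zj":97}],"r":[{"d":42,"eq":95,"fd":46,"ye":38},{"pm":88,"qh":71}]}
After op 2 (add /n 25): {"bqh":{"d":{"n":87,"nuh":89,"rkc":35},"ecc":[63,35,76,2],"olb":{"eg":78,"vwk":70,"x":23}},"e":[[41,4,21,38,68],{"pdl":15,"t":69},[23,4],{"qmj":46,"qys":75,"zj":97}],"n":25,"r":[{"d":42,"eq":95,"fd":46,"ye":38},{"pm":88,"qh":71}]}
After op 3 (add /bqh/ecc/0 96): {"bqh":{"d":{"n":87,"nuh":89,"rkc":35},"ecc":[96,63,35,76,2],"olb":{"eg":78,"vwk":70,"x":23}},"e":[[41,4,21,38,68],{"pdl":15,"t":69},[23,4],{"qmj":46,"qys":75,"zj":97}],"n":25,"r":[{"d":42,"eq":95,"fd":46,"ye":38},{"pm":88,"qh":71}]}
After op 4 (remove /bqh/ecc/3): {"bqh":{"d":{"n":87,"nuh":89,"rkc":35},"ecc":[96,63,35,2],"olb":{"eg":78,"vwk":70,"x":23}},"e":[[41,4,21,38,68],{"pdl":15,"t":69},[23,4],{"qmj":46,"qys":75,"zj":97}],"n":25,"r":[{"d":42,"eq":95,"fd":46,"ye":38},{"pm":88,"qh":71}]}
After op 5 (replace /bqh/ecc/3 3): {"bqh":{"d":{"n":87,"nuh":89,"rkc":35},"ecc":[96,63,35,3],"olb":{"eg":78,"vwk":70,"x":23}},"e":[[41,4,21,38,68],{"pdl":15,"t":69},[23,4],{"qmj":46,"qys":75,"zj":97}],"n":25,"r":[{"d":42,"eq":95,"fd":46,"ye":38},{"pm":88,"qh":71}]}
After op 6 (add /e/2/1 56): {"bqh":{"d":{"n":87,"nuh":89,"rkc":35},"ecc":[96,63,35,3],"olb":{"eg":78,"vwk":70,"x":23}},"e":[[41,4,21,38,68],{"pdl":15,"t":69},[23,56,4],{"qmj":46,"qys":75,"zj":97}],"n":25,"r":[{"d":42,"eq":95,"fd":46,"ye":38},{"pm":88,"qh":71}]}
After op 7 (remove /e/3/qys): {"bqh":{"d":{"n":87,"nuh":89,"rkc":35},"ecc":[96,63,35,3],"olb":{"eg":78,"vwk":70,"x":23}},"e":[[41,4,21,38,68],{"pdl":15,"t":69},[23,56,4],{"qmj":46,"zj":97}],"n":25,"r":[{"d":42,"eq":95,"fd":46,"ye":38},{"pm":88,"qh":71}]}
After op 8 (remove /e/3): {"bqh":{"d":{"n":87,"nuh":89,"rkc":35},"ecc":[96,63,35,3],"olb":{"eg":78,"vwk":70,"x":23}},"e":[[41,4,21,38,68],{"pdl":15,"t":69},[23,56,4]],"n":25,"r":[{"d":42,"eq":95,"fd":46,"ye":38},{"pm":88,"qh":71}]}
After op 9 (remove /bqh/d/rkc): {"bqh":{"d":{"n":87,"nuh":89},"ecc":[96,63,35,3],"olb":{"eg":78,"vwk":70,"x":23}},"e":[[41,4,21,38,68],{"pdl":15,"t":69},[23,56,4]],"n":25,"r":[{"d":42,"eq":95,"fd":46,"ye":38},{"pm":88,"qh":71}]}

Answer: {"bqh":{"d":{"n":87,"nuh":89},"ecc":[96,63,35,3],"olb":{"eg":78,"vwk":70,"x":23}},"e":[[41,4,21,38,68],{"pdl":15,"t":69},[23,56,4]],"n":25,"r":[{"d":42,"eq":95,"fd":46,"ye":38},{"pm":88,"qh":71}]}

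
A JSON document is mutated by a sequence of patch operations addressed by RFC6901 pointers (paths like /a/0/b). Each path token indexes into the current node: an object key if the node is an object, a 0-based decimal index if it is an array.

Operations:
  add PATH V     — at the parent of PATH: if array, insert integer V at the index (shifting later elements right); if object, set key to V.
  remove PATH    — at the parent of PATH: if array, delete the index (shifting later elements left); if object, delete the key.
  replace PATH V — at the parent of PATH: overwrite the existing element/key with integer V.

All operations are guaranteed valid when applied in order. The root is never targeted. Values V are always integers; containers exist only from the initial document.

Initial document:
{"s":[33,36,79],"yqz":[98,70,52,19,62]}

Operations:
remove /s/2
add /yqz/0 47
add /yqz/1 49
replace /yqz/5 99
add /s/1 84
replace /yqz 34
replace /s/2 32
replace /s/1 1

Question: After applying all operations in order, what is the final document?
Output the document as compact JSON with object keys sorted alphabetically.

After op 1 (remove /s/2): {"s":[33,36],"yqz":[98,70,52,19,62]}
After op 2 (add /yqz/0 47): {"s":[33,36],"yqz":[47,98,70,52,19,62]}
After op 3 (add /yqz/1 49): {"s":[33,36],"yqz":[47,49,98,70,52,19,62]}
After op 4 (replace /yqz/5 99): {"s":[33,36],"yqz":[47,49,98,70,52,99,62]}
After op 5 (add /s/1 84): {"s":[33,84,36],"yqz":[47,49,98,70,52,99,62]}
After op 6 (replace /yqz 34): {"s":[33,84,36],"yqz":34}
After op 7 (replace /s/2 32): {"s":[33,84,32],"yqz":34}
After op 8 (replace /s/1 1): {"s":[33,1,32],"yqz":34}

Answer: {"s":[33,1,32],"yqz":34}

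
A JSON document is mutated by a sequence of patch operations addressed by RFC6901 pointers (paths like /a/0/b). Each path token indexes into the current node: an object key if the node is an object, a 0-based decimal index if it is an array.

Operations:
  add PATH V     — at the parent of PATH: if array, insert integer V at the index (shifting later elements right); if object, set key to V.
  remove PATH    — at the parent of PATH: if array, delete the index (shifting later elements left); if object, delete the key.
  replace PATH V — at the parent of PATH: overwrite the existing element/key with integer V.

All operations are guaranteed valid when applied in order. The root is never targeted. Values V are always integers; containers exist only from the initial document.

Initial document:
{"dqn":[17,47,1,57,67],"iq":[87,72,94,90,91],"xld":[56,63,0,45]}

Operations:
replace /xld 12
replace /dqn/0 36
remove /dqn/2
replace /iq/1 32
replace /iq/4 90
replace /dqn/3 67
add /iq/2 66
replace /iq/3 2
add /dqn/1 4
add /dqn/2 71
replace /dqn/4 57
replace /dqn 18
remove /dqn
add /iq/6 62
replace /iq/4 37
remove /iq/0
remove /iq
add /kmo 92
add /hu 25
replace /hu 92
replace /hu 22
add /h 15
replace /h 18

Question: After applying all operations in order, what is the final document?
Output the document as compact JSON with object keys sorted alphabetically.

Answer: {"h":18,"hu":22,"kmo":92,"xld":12}

Derivation:
After op 1 (replace /xld 12): {"dqn":[17,47,1,57,67],"iq":[87,72,94,90,91],"xld":12}
After op 2 (replace /dqn/0 36): {"dqn":[36,47,1,57,67],"iq":[87,72,94,90,91],"xld":12}
After op 3 (remove /dqn/2): {"dqn":[36,47,57,67],"iq":[87,72,94,90,91],"xld":12}
After op 4 (replace /iq/1 32): {"dqn":[36,47,57,67],"iq":[87,32,94,90,91],"xld":12}
After op 5 (replace /iq/4 90): {"dqn":[36,47,57,67],"iq":[87,32,94,90,90],"xld":12}
After op 6 (replace /dqn/3 67): {"dqn":[36,47,57,67],"iq":[87,32,94,90,90],"xld":12}
After op 7 (add /iq/2 66): {"dqn":[36,47,57,67],"iq":[87,32,66,94,90,90],"xld":12}
After op 8 (replace /iq/3 2): {"dqn":[36,47,57,67],"iq":[87,32,66,2,90,90],"xld":12}
After op 9 (add /dqn/1 4): {"dqn":[36,4,47,57,67],"iq":[87,32,66,2,90,90],"xld":12}
After op 10 (add /dqn/2 71): {"dqn":[36,4,71,47,57,67],"iq":[87,32,66,2,90,90],"xld":12}
After op 11 (replace /dqn/4 57): {"dqn":[36,4,71,47,57,67],"iq":[87,32,66,2,90,90],"xld":12}
After op 12 (replace /dqn 18): {"dqn":18,"iq":[87,32,66,2,90,90],"xld":12}
After op 13 (remove /dqn): {"iq":[87,32,66,2,90,90],"xld":12}
After op 14 (add /iq/6 62): {"iq":[87,32,66,2,90,90,62],"xld":12}
After op 15 (replace /iq/4 37): {"iq":[87,32,66,2,37,90,62],"xld":12}
After op 16 (remove /iq/0): {"iq":[32,66,2,37,90,62],"xld":12}
After op 17 (remove /iq): {"xld":12}
After op 18 (add /kmo 92): {"kmo":92,"xld":12}
After op 19 (add /hu 25): {"hu":25,"kmo":92,"xld":12}
After op 20 (replace /hu 92): {"hu":92,"kmo":92,"xld":12}
After op 21 (replace /hu 22): {"hu":22,"kmo":92,"xld":12}
After op 22 (add /h 15): {"h":15,"hu":22,"kmo":92,"xld":12}
After op 23 (replace /h 18): {"h":18,"hu":22,"kmo":92,"xld":12}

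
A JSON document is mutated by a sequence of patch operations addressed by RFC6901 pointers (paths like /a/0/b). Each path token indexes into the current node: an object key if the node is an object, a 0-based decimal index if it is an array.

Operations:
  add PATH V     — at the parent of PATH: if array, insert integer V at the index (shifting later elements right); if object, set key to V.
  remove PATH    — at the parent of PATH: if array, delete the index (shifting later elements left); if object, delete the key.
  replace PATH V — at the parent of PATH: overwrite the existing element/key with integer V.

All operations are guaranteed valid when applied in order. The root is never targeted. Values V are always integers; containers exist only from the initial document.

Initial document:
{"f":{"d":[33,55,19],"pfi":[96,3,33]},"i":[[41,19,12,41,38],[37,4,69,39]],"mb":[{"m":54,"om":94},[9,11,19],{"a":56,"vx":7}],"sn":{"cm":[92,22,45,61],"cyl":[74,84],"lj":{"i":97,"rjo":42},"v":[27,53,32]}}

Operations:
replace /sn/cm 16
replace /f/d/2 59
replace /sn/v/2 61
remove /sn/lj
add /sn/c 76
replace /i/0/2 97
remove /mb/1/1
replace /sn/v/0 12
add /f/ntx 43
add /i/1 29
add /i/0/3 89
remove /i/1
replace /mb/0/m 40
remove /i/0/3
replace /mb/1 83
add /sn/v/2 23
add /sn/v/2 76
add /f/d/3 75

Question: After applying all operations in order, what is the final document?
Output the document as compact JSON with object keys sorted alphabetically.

Answer: {"f":{"d":[33,55,59,75],"ntx":43,"pfi":[96,3,33]},"i":[[41,19,97,41,38],[37,4,69,39]],"mb":[{"m":40,"om":94},83,{"a":56,"vx":7}],"sn":{"c":76,"cm":16,"cyl":[74,84],"v":[12,53,76,23,61]}}

Derivation:
After op 1 (replace /sn/cm 16): {"f":{"d":[33,55,19],"pfi":[96,3,33]},"i":[[41,19,12,41,38],[37,4,69,39]],"mb":[{"m":54,"om":94},[9,11,19],{"a":56,"vx":7}],"sn":{"cm":16,"cyl":[74,84],"lj":{"i":97,"rjo":42},"v":[27,53,32]}}
After op 2 (replace /f/d/2 59): {"f":{"d":[33,55,59],"pfi":[96,3,33]},"i":[[41,19,12,41,38],[37,4,69,39]],"mb":[{"m":54,"om":94},[9,11,19],{"a":56,"vx":7}],"sn":{"cm":16,"cyl":[74,84],"lj":{"i":97,"rjo":42},"v":[27,53,32]}}
After op 3 (replace /sn/v/2 61): {"f":{"d":[33,55,59],"pfi":[96,3,33]},"i":[[41,19,12,41,38],[37,4,69,39]],"mb":[{"m":54,"om":94},[9,11,19],{"a":56,"vx":7}],"sn":{"cm":16,"cyl":[74,84],"lj":{"i":97,"rjo":42},"v":[27,53,61]}}
After op 4 (remove /sn/lj): {"f":{"d":[33,55,59],"pfi":[96,3,33]},"i":[[41,19,12,41,38],[37,4,69,39]],"mb":[{"m":54,"om":94},[9,11,19],{"a":56,"vx":7}],"sn":{"cm":16,"cyl":[74,84],"v":[27,53,61]}}
After op 5 (add /sn/c 76): {"f":{"d":[33,55,59],"pfi":[96,3,33]},"i":[[41,19,12,41,38],[37,4,69,39]],"mb":[{"m":54,"om":94},[9,11,19],{"a":56,"vx":7}],"sn":{"c":76,"cm":16,"cyl":[74,84],"v":[27,53,61]}}
After op 6 (replace /i/0/2 97): {"f":{"d":[33,55,59],"pfi":[96,3,33]},"i":[[41,19,97,41,38],[37,4,69,39]],"mb":[{"m":54,"om":94},[9,11,19],{"a":56,"vx":7}],"sn":{"c":76,"cm":16,"cyl":[74,84],"v":[27,53,61]}}
After op 7 (remove /mb/1/1): {"f":{"d":[33,55,59],"pfi":[96,3,33]},"i":[[41,19,97,41,38],[37,4,69,39]],"mb":[{"m":54,"om":94},[9,19],{"a":56,"vx":7}],"sn":{"c":76,"cm":16,"cyl":[74,84],"v":[27,53,61]}}
After op 8 (replace /sn/v/0 12): {"f":{"d":[33,55,59],"pfi":[96,3,33]},"i":[[41,19,97,41,38],[37,4,69,39]],"mb":[{"m":54,"om":94},[9,19],{"a":56,"vx":7}],"sn":{"c":76,"cm":16,"cyl":[74,84],"v":[12,53,61]}}
After op 9 (add /f/ntx 43): {"f":{"d":[33,55,59],"ntx":43,"pfi":[96,3,33]},"i":[[41,19,97,41,38],[37,4,69,39]],"mb":[{"m":54,"om":94},[9,19],{"a":56,"vx":7}],"sn":{"c":76,"cm":16,"cyl":[74,84],"v":[12,53,61]}}
After op 10 (add /i/1 29): {"f":{"d":[33,55,59],"ntx":43,"pfi":[96,3,33]},"i":[[41,19,97,41,38],29,[37,4,69,39]],"mb":[{"m":54,"om":94},[9,19],{"a":56,"vx":7}],"sn":{"c":76,"cm":16,"cyl":[74,84],"v":[12,53,61]}}
After op 11 (add /i/0/3 89): {"f":{"d":[33,55,59],"ntx":43,"pfi":[96,3,33]},"i":[[41,19,97,89,41,38],29,[37,4,69,39]],"mb":[{"m":54,"om":94},[9,19],{"a":56,"vx":7}],"sn":{"c":76,"cm":16,"cyl":[74,84],"v":[12,53,61]}}
After op 12 (remove /i/1): {"f":{"d":[33,55,59],"ntx":43,"pfi":[96,3,33]},"i":[[41,19,97,89,41,38],[37,4,69,39]],"mb":[{"m":54,"om":94},[9,19],{"a":56,"vx":7}],"sn":{"c":76,"cm":16,"cyl":[74,84],"v":[12,53,61]}}
After op 13 (replace /mb/0/m 40): {"f":{"d":[33,55,59],"ntx":43,"pfi":[96,3,33]},"i":[[41,19,97,89,41,38],[37,4,69,39]],"mb":[{"m":40,"om":94},[9,19],{"a":56,"vx":7}],"sn":{"c":76,"cm":16,"cyl":[74,84],"v":[12,53,61]}}
After op 14 (remove /i/0/3): {"f":{"d":[33,55,59],"ntx":43,"pfi":[96,3,33]},"i":[[41,19,97,41,38],[37,4,69,39]],"mb":[{"m":40,"om":94},[9,19],{"a":56,"vx":7}],"sn":{"c":76,"cm":16,"cyl":[74,84],"v":[12,53,61]}}
After op 15 (replace /mb/1 83): {"f":{"d":[33,55,59],"ntx":43,"pfi":[96,3,33]},"i":[[41,19,97,41,38],[37,4,69,39]],"mb":[{"m":40,"om":94},83,{"a":56,"vx":7}],"sn":{"c":76,"cm":16,"cyl":[74,84],"v":[12,53,61]}}
After op 16 (add /sn/v/2 23): {"f":{"d":[33,55,59],"ntx":43,"pfi":[96,3,33]},"i":[[41,19,97,41,38],[37,4,69,39]],"mb":[{"m":40,"om":94},83,{"a":56,"vx":7}],"sn":{"c":76,"cm":16,"cyl":[74,84],"v":[12,53,23,61]}}
After op 17 (add /sn/v/2 76): {"f":{"d":[33,55,59],"ntx":43,"pfi":[96,3,33]},"i":[[41,19,97,41,38],[37,4,69,39]],"mb":[{"m":40,"om":94},83,{"a":56,"vx":7}],"sn":{"c":76,"cm":16,"cyl":[74,84],"v":[12,53,76,23,61]}}
After op 18 (add /f/d/3 75): {"f":{"d":[33,55,59,75],"ntx":43,"pfi":[96,3,33]},"i":[[41,19,97,41,38],[37,4,69,39]],"mb":[{"m":40,"om":94},83,{"a":56,"vx":7}],"sn":{"c":76,"cm":16,"cyl":[74,84],"v":[12,53,76,23,61]}}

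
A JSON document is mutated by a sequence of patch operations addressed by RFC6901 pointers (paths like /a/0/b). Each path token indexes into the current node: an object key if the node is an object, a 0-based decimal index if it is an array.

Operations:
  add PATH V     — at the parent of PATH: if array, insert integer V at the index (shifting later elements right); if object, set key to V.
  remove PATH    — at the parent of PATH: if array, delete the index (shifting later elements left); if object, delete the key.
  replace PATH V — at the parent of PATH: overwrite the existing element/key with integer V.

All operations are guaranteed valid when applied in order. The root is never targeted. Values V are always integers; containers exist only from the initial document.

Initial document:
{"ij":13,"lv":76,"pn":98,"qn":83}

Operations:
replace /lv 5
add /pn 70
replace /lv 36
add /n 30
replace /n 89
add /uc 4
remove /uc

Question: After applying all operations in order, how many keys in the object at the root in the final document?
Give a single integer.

Answer: 5

Derivation:
After op 1 (replace /lv 5): {"ij":13,"lv":5,"pn":98,"qn":83}
After op 2 (add /pn 70): {"ij":13,"lv":5,"pn":70,"qn":83}
After op 3 (replace /lv 36): {"ij":13,"lv":36,"pn":70,"qn":83}
After op 4 (add /n 30): {"ij":13,"lv":36,"n":30,"pn":70,"qn":83}
After op 5 (replace /n 89): {"ij":13,"lv":36,"n":89,"pn":70,"qn":83}
After op 6 (add /uc 4): {"ij":13,"lv":36,"n":89,"pn":70,"qn":83,"uc":4}
After op 7 (remove /uc): {"ij":13,"lv":36,"n":89,"pn":70,"qn":83}
Size at the root: 5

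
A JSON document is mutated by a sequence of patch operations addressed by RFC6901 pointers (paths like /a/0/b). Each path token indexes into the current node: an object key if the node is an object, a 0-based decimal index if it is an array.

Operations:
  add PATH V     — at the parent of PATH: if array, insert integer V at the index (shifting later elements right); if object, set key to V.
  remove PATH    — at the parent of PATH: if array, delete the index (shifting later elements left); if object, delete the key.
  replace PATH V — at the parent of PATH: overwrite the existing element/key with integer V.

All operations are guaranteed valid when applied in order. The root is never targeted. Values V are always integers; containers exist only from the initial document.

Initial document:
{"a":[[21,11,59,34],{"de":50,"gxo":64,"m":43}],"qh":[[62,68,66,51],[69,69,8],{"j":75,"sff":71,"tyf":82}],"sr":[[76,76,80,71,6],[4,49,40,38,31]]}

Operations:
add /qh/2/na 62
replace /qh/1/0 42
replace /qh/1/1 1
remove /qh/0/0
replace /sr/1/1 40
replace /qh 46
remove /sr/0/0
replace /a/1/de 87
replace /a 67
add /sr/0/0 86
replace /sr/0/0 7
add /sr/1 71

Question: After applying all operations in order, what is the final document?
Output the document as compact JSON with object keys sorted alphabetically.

Answer: {"a":67,"qh":46,"sr":[[7,76,80,71,6],71,[4,40,40,38,31]]}

Derivation:
After op 1 (add /qh/2/na 62): {"a":[[21,11,59,34],{"de":50,"gxo":64,"m":43}],"qh":[[62,68,66,51],[69,69,8],{"j":75,"na":62,"sff":71,"tyf":82}],"sr":[[76,76,80,71,6],[4,49,40,38,31]]}
After op 2 (replace /qh/1/0 42): {"a":[[21,11,59,34],{"de":50,"gxo":64,"m":43}],"qh":[[62,68,66,51],[42,69,8],{"j":75,"na":62,"sff":71,"tyf":82}],"sr":[[76,76,80,71,6],[4,49,40,38,31]]}
After op 3 (replace /qh/1/1 1): {"a":[[21,11,59,34],{"de":50,"gxo":64,"m":43}],"qh":[[62,68,66,51],[42,1,8],{"j":75,"na":62,"sff":71,"tyf":82}],"sr":[[76,76,80,71,6],[4,49,40,38,31]]}
After op 4 (remove /qh/0/0): {"a":[[21,11,59,34],{"de":50,"gxo":64,"m":43}],"qh":[[68,66,51],[42,1,8],{"j":75,"na":62,"sff":71,"tyf":82}],"sr":[[76,76,80,71,6],[4,49,40,38,31]]}
After op 5 (replace /sr/1/1 40): {"a":[[21,11,59,34],{"de":50,"gxo":64,"m":43}],"qh":[[68,66,51],[42,1,8],{"j":75,"na":62,"sff":71,"tyf":82}],"sr":[[76,76,80,71,6],[4,40,40,38,31]]}
After op 6 (replace /qh 46): {"a":[[21,11,59,34],{"de":50,"gxo":64,"m":43}],"qh":46,"sr":[[76,76,80,71,6],[4,40,40,38,31]]}
After op 7 (remove /sr/0/0): {"a":[[21,11,59,34],{"de":50,"gxo":64,"m":43}],"qh":46,"sr":[[76,80,71,6],[4,40,40,38,31]]}
After op 8 (replace /a/1/de 87): {"a":[[21,11,59,34],{"de":87,"gxo":64,"m":43}],"qh":46,"sr":[[76,80,71,6],[4,40,40,38,31]]}
After op 9 (replace /a 67): {"a":67,"qh":46,"sr":[[76,80,71,6],[4,40,40,38,31]]}
After op 10 (add /sr/0/0 86): {"a":67,"qh":46,"sr":[[86,76,80,71,6],[4,40,40,38,31]]}
After op 11 (replace /sr/0/0 7): {"a":67,"qh":46,"sr":[[7,76,80,71,6],[4,40,40,38,31]]}
After op 12 (add /sr/1 71): {"a":67,"qh":46,"sr":[[7,76,80,71,6],71,[4,40,40,38,31]]}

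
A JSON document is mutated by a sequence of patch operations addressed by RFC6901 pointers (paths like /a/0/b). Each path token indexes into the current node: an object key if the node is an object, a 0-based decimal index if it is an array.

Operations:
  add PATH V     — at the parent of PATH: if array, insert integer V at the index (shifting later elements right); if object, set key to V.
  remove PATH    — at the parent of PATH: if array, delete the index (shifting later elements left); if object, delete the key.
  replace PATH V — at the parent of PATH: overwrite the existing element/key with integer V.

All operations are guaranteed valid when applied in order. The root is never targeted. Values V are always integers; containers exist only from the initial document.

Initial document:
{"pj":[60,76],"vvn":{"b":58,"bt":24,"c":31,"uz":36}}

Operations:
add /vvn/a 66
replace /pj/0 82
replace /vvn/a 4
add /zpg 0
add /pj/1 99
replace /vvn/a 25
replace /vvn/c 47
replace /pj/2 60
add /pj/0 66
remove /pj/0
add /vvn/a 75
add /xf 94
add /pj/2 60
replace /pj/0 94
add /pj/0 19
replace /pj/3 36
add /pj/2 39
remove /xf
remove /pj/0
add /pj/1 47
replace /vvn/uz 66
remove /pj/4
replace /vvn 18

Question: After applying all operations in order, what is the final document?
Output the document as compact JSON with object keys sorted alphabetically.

Answer: {"pj":[94,47,39,99,60],"vvn":18,"zpg":0}

Derivation:
After op 1 (add /vvn/a 66): {"pj":[60,76],"vvn":{"a":66,"b":58,"bt":24,"c":31,"uz":36}}
After op 2 (replace /pj/0 82): {"pj":[82,76],"vvn":{"a":66,"b":58,"bt":24,"c":31,"uz":36}}
After op 3 (replace /vvn/a 4): {"pj":[82,76],"vvn":{"a":4,"b":58,"bt":24,"c":31,"uz":36}}
After op 4 (add /zpg 0): {"pj":[82,76],"vvn":{"a":4,"b":58,"bt":24,"c":31,"uz":36},"zpg":0}
After op 5 (add /pj/1 99): {"pj":[82,99,76],"vvn":{"a":4,"b":58,"bt":24,"c":31,"uz":36},"zpg":0}
After op 6 (replace /vvn/a 25): {"pj":[82,99,76],"vvn":{"a":25,"b":58,"bt":24,"c":31,"uz":36},"zpg":0}
After op 7 (replace /vvn/c 47): {"pj":[82,99,76],"vvn":{"a":25,"b":58,"bt":24,"c":47,"uz":36},"zpg":0}
After op 8 (replace /pj/2 60): {"pj":[82,99,60],"vvn":{"a":25,"b":58,"bt":24,"c":47,"uz":36},"zpg":0}
After op 9 (add /pj/0 66): {"pj":[66,82,99,60],"vvn":{"a":25,"b":58,"bt":24,"c":47,"uz":36},"zpg":0}
After op 10 (remove /pj/0): {"pj":[82,99,60],"vvn":{"a":25,"b":58,"bt":24,"c":47,"uz":36},"zpg":0}
After op 11 (add /vvn/a 75): {"pj":[82,99,60],"vvn":{"a":75,"b":58,"bt":24,"c":47,"uz":36},"zpg":0}
After op 12 (add /xf 94): {"pj":[82,99,60],"vvn":{"a":75,"b":58,"bt":24,"c":47,"uz":36},"xf":94,"zpg":0}
After op 13 (add /pj/2 60): {"pj":[82,99,60,60],"vvn":{"a":75,"b":58,"bt":24,"c":47,"uz":36},"xf":94,"zpg":0}
After op 14 (replace /pj/0 94): {"pj":[94,99,60,60],"vvn":{"a":75,"b":58,"bt":24,"c":47,"uz":36},"xf":94,"zpg":0}
After op 15 (add /pj/0 19): {"pj":[19,94,99,60,60],"vvn":{"a":75,"b":58,"bt":24,"c":47,"uz":36},"xf":94,"zpg":0}
After op 16 (replace /pj/3 36): {"pj":[19,94,99,36,60],"vvn":{"a":75,"b":58,"bt":24,"c":47,"uz":36},"xf":94,"zpg":0}
After op 17 (add /pj/2 39): {"pj":[19,94,39,99,36,60],"vvn":{"a":75,"b":58,"bt":24,"c":47,"uz":36},"xf":94,"zpg":0}
After op 18 (remove /xf): {"pj":[19,94,39,99,36,60],"vvn":{"a":75,"b":58,"bt":24,"c":47,"uz":36},"zpg":0}
After op 19 (remove /pj/0): {"pj":[94,39,99,36,60],"vvn":{"a":75,"b":58,"bt":24,"c":47,"uz":36},"zpg":0}
After op 20 (add /pj/1 47): {"pj":[94,47,39,99,36,60],"vvn":{"a":75,"b":58,"bt":24,"c":47,"uz":36},"zpg":0}
After op 21 (replace /vvn/uz 66): {"pj":[94,47,39,99,36,60],"vvn":{"a":75,"b":58,"bt":24,"c":47,"uz":66},"zpg":0}
After op 22 (remove /pj/4): {"pj":[94,47,39,99,60],"vvn":{"a":75,"b":58,"bt":24,"c":47,"uz":66},"zpg":0}
After op 23 (replace /vvn 18): {"pj":[94,47,39,99,60],"vvn":18,"zpg":0}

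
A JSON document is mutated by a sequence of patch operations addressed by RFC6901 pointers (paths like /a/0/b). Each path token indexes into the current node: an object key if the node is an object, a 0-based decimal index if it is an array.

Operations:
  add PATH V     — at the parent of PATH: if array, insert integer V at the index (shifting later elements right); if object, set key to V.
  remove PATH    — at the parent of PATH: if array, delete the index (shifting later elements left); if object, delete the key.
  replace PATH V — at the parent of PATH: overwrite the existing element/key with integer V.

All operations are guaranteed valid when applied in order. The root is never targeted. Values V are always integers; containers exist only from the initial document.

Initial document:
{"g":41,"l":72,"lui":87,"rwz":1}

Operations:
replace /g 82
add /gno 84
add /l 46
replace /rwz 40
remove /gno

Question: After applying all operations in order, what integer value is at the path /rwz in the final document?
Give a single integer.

After op 1 (replace /g 82): {"g":82,"l":72,"lui":87,"rwz":1}
After op 2 (add /gno 84): {"g":82,"gno":84,"l":72,"lui":87,"rwz":1}
After op 3 (add /l 46): {"g":82,"gno":84,"l":46,"lui":87,"rwz":1}
After op 4 (replace /rwz 40): {"g":82,"gno":84,"l":46,"lui":87,"rwz":40}
After op 5 (remove /gno): {"g":82,"l":46,"lui":87,"rwz":40}
Value at /rwz: 40

Answer: 40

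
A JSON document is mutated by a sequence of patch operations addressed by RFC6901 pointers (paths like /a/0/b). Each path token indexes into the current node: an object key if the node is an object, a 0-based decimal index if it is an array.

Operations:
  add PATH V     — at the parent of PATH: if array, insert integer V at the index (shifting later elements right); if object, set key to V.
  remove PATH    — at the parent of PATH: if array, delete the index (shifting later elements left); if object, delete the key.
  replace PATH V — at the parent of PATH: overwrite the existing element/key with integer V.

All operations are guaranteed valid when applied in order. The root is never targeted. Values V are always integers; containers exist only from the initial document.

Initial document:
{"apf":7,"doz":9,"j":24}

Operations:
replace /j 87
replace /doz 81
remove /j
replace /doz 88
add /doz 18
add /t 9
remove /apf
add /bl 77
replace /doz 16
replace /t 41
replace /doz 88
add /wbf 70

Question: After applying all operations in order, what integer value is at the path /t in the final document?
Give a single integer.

Answer: 41

Derivation:
After op 1 (replace /j 87): {"apf":7,"doz":9,"j":87}
After op 2 (replace /doz 81): {"apf":7,"doz":81,"j":87}
After op 3 (remove /j): {"apf":7,"doz":81}
After op 4 (replace /doz 88): {"apf":7,"doz":88}
After op 5 (add /doz 18): {"apf":7,"doz":18}
After op 6 (add /t 9): {"apf":7,"doz":18,"t":9}
After op 7 (remove /apf): {"doz":18,"t":9}
After op 8 (add /bl 77): {"bl":77,"doz":18,"t":9}
After op 9 (replace /doz 16): {"bl":77,"doz":16,"t":9}
After op 10 (replace /t 41): {"bl":77,"doz":16,"t":41}
After op 11 (replace /doz 88): {"bl":77,"doz":88,"t":41}
After op 12 (add /wbf 70): {"bl":77,"doz":88,"t":41,"wbf":70}
Value at /t: 41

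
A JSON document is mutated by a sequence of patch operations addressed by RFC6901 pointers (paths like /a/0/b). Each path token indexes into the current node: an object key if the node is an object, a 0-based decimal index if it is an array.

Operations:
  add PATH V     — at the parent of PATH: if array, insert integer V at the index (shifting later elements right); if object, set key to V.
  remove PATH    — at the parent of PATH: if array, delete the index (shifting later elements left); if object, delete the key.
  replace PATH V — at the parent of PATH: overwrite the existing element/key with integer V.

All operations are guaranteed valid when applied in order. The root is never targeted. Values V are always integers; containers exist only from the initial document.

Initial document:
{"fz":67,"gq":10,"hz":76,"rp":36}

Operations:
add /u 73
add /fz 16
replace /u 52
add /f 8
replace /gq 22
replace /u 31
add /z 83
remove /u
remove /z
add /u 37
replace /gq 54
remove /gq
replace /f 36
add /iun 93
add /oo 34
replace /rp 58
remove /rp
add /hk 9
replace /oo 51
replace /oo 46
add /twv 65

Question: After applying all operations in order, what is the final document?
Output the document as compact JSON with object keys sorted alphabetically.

After op 1 (add /u 73): {"fz":67,"gq":10,"hz":76,"rp":36,"u":73}
After op 2 (add /fz 16): {"fz":16,"gq":10,"hz":76,"rp":36,"u":73}
After op 3 (replace /u 52): {"fz":16,"gq":10,"hz":76,"rp":36,"u":52}
After op 4 (add /f 8): {"f":8,"fz":16,"gq":10,"hz":76,"rp":36,"u":52}
After op 5 (replace /gq 22): {"f":8,"fz":16,"gq":22,"hz":76,"rp":36,"u":52}
After op 6 (replace /u 31): {"f":8,"fz":16,"gq":22,"hz":76,"rp":36,"u":31}
After op 7 (add /z 83): {"f":8,"fz":16,"gq":22,"hz":76,"rp":36,"u":31,"z":83}
After op 8 (remove /u): {"f":8,"fz":16,"gq":22,"hz":76,"rp":36,"z":83}
After op 9 (remove /z): {"f":8,"fz":16,"gq":22,"hz":76,"rp":36}
After op 10 (add /u 37): {"f":8,"fz":16,"gq":22,"hz":76,"rp":36,"u":37}
After op 11 (replace /gq 54): {"f":8,"fz":16,"gq":54,"hz":76,"rp":36,"u":37}
After op 12 (remove /gq): {"f":8,"fz":16,"hz":76,"rp":36,"u":37}
After op 13 (replace /f 36): {"f":36,"fz":16,"hz":76,"rp":36,"u":37}
After op 14 (add /iun 93): {"f":36,"fz":16,"hz":76,"iun":93,"rp":36,"u":37}
After op 15 (add /oo 34): {"f":36,"fz":16,"hz":76,"iun":93,"oo":34,"rp":36,"u":37}
After op 16 (replace /rp 58): {"f":36,"fz":16,"hz":76,"iun":93,"oo":34,"rp":58,"u":37}
After op 17 (remove /rp): {"f":36,"fz":16,"hz":76,"iun":93,"oo":34,"u":37}
After op 18 (add /hk 9): {"f":36,"fz":16,"hk":9,"hz":76,"iun":93,"oo":34,"u":37}
After op 19 (replace /oo 51): {"f":36,"fz":16,"hk":9,"hz":76,"iun":93,"oo":51,"u":37}
After op 20 (replace /oo 46): {"f":36,"fz":16,"hk":9,"hz":76,"iun":93,"oo":46,"u":37}
After op 21 (add /twv 65): {"f":36,"fz":16,"hk":9,"hz":76,"iun":93,"oo":46,"twv":65,"u":37}

Answer: {"f":36,"fz":16,"hk":9,"hz":76,"iun":93,"oo":46,"twv":65,"u":37}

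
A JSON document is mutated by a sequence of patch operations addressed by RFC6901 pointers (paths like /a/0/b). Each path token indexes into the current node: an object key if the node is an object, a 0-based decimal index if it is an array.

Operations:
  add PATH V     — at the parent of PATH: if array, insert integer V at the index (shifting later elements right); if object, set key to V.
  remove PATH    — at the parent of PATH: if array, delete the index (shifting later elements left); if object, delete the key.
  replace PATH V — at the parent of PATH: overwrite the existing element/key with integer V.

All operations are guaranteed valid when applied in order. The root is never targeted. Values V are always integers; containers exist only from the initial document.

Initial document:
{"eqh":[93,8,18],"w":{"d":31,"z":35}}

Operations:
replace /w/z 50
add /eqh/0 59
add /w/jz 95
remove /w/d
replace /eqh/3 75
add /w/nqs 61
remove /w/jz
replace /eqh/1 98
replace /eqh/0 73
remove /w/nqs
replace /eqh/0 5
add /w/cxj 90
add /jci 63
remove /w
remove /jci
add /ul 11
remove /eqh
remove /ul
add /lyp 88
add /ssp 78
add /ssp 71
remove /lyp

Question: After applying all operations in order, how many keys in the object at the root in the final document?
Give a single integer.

After op 1 (replace /w/z 50): {"eqh":[93,8,18],"w":{"d":31,"z":50}}
After op 2 (add /eqh/0 59): {"eqh":[59,93,8,18],"w":{"d":31,"z":50}}
After op 3 (add /w/jz 95): {"eqh":[59,93,8,18],"w":{"d":31,"jz":95,"z":50}}
After op 4 (remove /w/d): {"eqh":[59,93,8,18],"w":{"jz":95,"z":50}}
After op 5 (replace /eqh/3 75): {"eqh":[59,93,8,75],"w":{"jz":95,"z":50}}
After op 6 (add /w/nqs 61): {"eqh":[59,93,8,75],"w":{"jz":95,"nqs":61,"z":50}}
After op 7 (remove /w/jz): {"eqh":[59,93,8,75],"w":{"nqs":61,"z":50}}
After op 8 (replace /eqh/1 98): {"eqh":[59,98,8,75],"w":{"nqs":61,"z":50}}
After op 9 (replace /eqh/0 73): {"eqh":[73,98,8,75],"w":{"nqs":61,"z":50}}
After op 10 (remove /w/nqs): {"eqh":[73,98,8,75],"w":{"z":50}}
After op 11 (replace /eqh/0 5): {"eqh":[5,98,8,75],"w":{"z":50}}
After op 12 (add /w/cxj 90): {"eqh":[5,98,8,75],"w":{"cxj":90,"z":50}}
After op 13 (add /jci 63): {"eqh":[5,98,8,75],"jci":63,"w":{"cxj":90,"z":50}}
After op 14 (remove /w): {"eqh":[5,98,8,75],"jci":63}
After op 15 (remove /jci): {"eqh":[5,98,8,75]}
After op 16 (add /ul 11): {"eqh":[5,98,8,75],"ul":11}
After op 17 (remove /eqh): {"ul":11}
After op 18 (remove /ul): {}
After op 19 (add /lyp 88): {"lyp":88}
After op 20 (add /ssp 78): {"lyp":88,"ssp":78}
After op 21 (add /ssp 71): {"lyp":88,"ssp":71}
After op 22 (remove /lyp): {"ssp":71}
Size at the root: 1

Answer: 1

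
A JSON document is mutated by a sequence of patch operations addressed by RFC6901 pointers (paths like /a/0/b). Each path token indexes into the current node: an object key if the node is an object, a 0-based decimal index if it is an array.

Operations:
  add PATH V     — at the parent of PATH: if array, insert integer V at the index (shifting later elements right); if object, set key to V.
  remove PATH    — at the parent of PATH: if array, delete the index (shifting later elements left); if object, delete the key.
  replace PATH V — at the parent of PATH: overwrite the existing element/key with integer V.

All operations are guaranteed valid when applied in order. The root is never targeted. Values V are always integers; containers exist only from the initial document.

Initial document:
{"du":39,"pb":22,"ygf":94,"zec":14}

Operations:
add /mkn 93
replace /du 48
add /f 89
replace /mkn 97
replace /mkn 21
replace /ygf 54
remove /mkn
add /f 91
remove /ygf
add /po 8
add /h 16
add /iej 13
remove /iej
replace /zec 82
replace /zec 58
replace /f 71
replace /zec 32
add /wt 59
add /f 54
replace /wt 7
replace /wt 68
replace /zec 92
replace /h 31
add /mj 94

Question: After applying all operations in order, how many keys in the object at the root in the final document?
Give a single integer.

Answer: 8

Derivation:
After op 1 (add /mkn 93): {"du":39,"mkn":93,"pb":22,"ygf":94,"zec":14}
After op 2 (replace /du 48): {"du":48,"mkn":93,"pb":22,"ygf":94,"zec":14}
After op 3 (add /f 89): {"du":48,"f":89,"mkn":93,"pb":22,"ygf":94,"zec":14}
After op 4 (replace /mkn 97): {"du":48,"f":89,"mkn":97,"pb":22,"ygf":94,"zec":14}
After op 5 (replace /mkn 21): {"du":48,"f":89,"mkn":21,"pb":22,"ygf":94,"zec":14}
After op 6 (replace /ygf 54): {"du":48,"f":89,"mkn":21,"pb":22,"ygf":54,"zec":14}
After op 7 (remove /mkn): {"du":48,"f":89,"pb":22,"ygf":54,"zec":14}
After op 8 (add /f 91): {"du":48,"f":91,"pb":22,"ygf":54,"zec":14}
After op 9 (remove /ygf): {"du":48,"f":91,"pb":22,"zec":14}
After op 10 (add /po 8): {"du":48,"f":91,"pb":22,"po":8,"zec":14}
After op 11 (add /h 16): {"du":48,"f":91,"h":16,"pb":22,"po":8,"zec":14}
After op 12 (add /iej 13): {"du":48,"f":91,"h":16,"iej":13,"pb":22,"po":8,"zec":14}
After op 13 (remove /iej): {"du":48,"f":91,"h":16,"pb":22,"po":8,"zec":14}
After op 14 (replace /zec 82): {"du":48,"f":91,"h":16,"pb":22,"po":8,"zec":82}
After op 15 (replace /zec 58): {"du":48,"f":91,"h":16,"pb":22,"po":8,"zec":58}
After op 16 (replace /f 71): {"du":48,"f":71,"h":16,"pb":22,"po":8,"zec":58}
After op 17 (replace /zec 32): {"du":48,"f":71,"h":16,"pb":22,"po":8,"zec":32}
After op 18 (add /wt 59): {"du":48,"f":71,"h":16,"pb":22,"po":8,"wt":59,"zec":32}
After op 19 (add /f 54): {"du":48,"f":54,"h":16,"pb":22,"po":8,"wt":59,"zec":32}
After op 20 (replace /wt 7): {"du":48,"f":54,"h":16,"pb":22,"po":8,"wt":7,"zec":32}
After op 21 (replace /wt 68): {"du":48,"f":54,"h":16,"pb":22,"po":8,"wt":68,"zec":32}
After op 22 (replace /zec 92): {"du":48,"f":54,"h":16,"pb":22,"po":8,"wt":68,"zec":92}
After op 23 (replace /h 31): {"du":48,"f":54,"h":31,"pb":22,"po":8,"wt":68,"zec":92}
After op 24 (add /mj 94): {"du":48,"f":54,"h":31,"mj":94,"pb":22,"po":8,"wt":68,"zec":92}
Size at the root: 8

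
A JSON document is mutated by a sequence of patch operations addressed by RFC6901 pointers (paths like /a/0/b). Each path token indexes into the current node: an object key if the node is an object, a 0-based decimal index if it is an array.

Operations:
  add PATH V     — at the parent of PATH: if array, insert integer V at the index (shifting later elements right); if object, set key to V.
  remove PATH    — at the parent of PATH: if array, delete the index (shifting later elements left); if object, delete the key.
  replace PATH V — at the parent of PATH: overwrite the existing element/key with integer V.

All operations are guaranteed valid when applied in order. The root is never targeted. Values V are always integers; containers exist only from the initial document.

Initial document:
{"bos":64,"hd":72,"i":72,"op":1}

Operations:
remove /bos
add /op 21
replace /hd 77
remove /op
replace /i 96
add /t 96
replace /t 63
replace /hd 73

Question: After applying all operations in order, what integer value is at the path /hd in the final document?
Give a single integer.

Answer: 73

Derivation:
After op 1 (remove /bos): {"hd":72,"i":72,"op":1}
After op 2 (add /op 21): {"hd":72,"i":72,"op":21}
After op 3 (replace /hd 77): {"hd":77,"i":72,"op":21}
After op 4 (remove /op): {"hd":77,"i":72}
After op 5 (replace /i 96): {"hd":77,"i":96}
After op 6 (add /t 96): {"hd":77,"i":96,"t":96}
After op 7 (replace /t 63): {"hd":77,"i":96,"t":63}
After op 8 (replace /hd 73): {"hd":73,"i":96,"t":63}
Value at /hd: 73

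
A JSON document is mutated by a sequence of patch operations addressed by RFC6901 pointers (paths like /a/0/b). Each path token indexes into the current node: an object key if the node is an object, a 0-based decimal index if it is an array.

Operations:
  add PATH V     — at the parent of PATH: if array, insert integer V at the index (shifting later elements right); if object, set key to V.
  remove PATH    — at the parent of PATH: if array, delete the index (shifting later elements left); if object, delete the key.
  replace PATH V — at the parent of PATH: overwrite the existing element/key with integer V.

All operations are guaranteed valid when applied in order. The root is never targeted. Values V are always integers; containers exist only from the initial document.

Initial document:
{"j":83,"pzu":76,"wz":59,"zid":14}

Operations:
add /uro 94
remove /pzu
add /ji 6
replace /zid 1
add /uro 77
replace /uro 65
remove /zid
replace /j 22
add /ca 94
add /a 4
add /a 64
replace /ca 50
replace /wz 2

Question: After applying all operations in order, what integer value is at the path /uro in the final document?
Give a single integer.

After op 1 (add /uro 94): {"j":83,"pzu":76,"uro":94,"wz":59,"zid":14}
After op 2 (remove /pzu): {"j":83,"uro":94,"wz":59,"zid":14}
After op 3 (add /ji 6): {"j":83,"ji":6,"uro":94,"wz":59,"zid":14}
After op 4 (replace /zid 1): {"j":83,"ji":6,"uro":94,"wz":59,"zid":1}
After op 5 (add /uro 77): {"j":83,"ji":6,"uro":77,"wz":59,"zid":1}
After op 6 (replace /uro 65): {"j":83,"ji":6,"uro":65,"wz":59,"zid":1}
After op 7 (remove /zid): {"j":83,"ji":6,"uro":65,"wz":59}
After op 8 (replace /j 22): {"j":22,"ji":6,"uro":65,"wz":59}
After op 9 (add /ca 94): {"ca":94,"j":22,"ji":6,"uro":65,"wz":59}
After op 10 (add /a 4): {"a":4,"ca":94,"j":22,"ji":6,"uro":65,"wz":59}
After op 11 (add /a 64): {"a":64,"ca":94,"j":22,"ji":6,"uro":65,"wz":59}
After op 12 (replace /ca 50): {"a":64,"ca":50,"j":22,"ji":6,"uro":65,"wz":59}
After op 13 (replace /wz 2): {"a":64,"ca":50,"j":22,"ji":6,"uro":65,"wz":2}
Value at /uro: 65

Answer: 65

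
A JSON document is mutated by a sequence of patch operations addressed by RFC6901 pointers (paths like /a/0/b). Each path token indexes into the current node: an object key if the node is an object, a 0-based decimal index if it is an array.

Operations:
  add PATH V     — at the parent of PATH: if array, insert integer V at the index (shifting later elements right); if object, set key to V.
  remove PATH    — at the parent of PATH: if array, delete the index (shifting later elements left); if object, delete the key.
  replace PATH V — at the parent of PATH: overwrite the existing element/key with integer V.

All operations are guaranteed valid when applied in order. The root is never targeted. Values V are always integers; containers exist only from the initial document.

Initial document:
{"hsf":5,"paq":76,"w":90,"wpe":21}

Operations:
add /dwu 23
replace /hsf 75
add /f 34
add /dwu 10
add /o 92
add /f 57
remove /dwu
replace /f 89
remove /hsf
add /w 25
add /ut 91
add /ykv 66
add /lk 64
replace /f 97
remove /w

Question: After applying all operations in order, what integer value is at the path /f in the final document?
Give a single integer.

Answer: 97

Derivation:
After op 1 (add /dwu 23): {"dwu":23,"hsf":5,"paq":76,"w":90,"wpe":21}
After op 2 (replace /hsf 75): {"dwu":23,"hsf":75,"paq":76,"w":90,"wpe":21}
After op 3 (add /f 34): {"dwu":23,"f":34,"hsf":75,"paq":76,"w":90,"wpe":21}
After op 4 (add /dwu 10): {"dwu":10,"f":34,"hsf":75,"paq":76,"w":90,"wpe":21}
After op 5 (add /o 92): {"dwu":10,"f":34,"hsf":75,"o":92,"paq":76,"w":90,"wpe":21}
After op 6 (add /f 57): {"dwu":10,"f":57,"hsf":75,"o":92,"paq":76,"w":90,"wpe":21}
After op 7 (remove /dwu): {"f":57,"hsf":75,"o":92,"paq":76,"w":90,"wpe":21}
After op 8 (replace /f 89): {"f":89,"hsf":75,"o":92,"paq":76,"w":90,"wpe":21}
After op 9 (remove /hsf): {"f":89,"o":92,"paq":76,"w":90,"wpe":21}
After op 10 (add /w 25): {"f":89,"o":92,"paq":76,"w":25,"wpe":21}
After op 11 (add /ut 91): {"f":89,"o":92,"paq":76,"ut":91,"w":25,"wpe":21}
After op 12 (add /ykv 66): {"f":89,"o":92,"paq":76,"ut":91,"w":25,"wpe":21,"ykv":66}
After op 13 (add /lk 64): {"f":89,"lk":64,"o":92,"paq":76,"ut":91,"w":25,"wpe":21,"ykv":66}
After op 14 (replace /f 97): {"f":97,"lk":64,"o":92,"paq":76,"ut":91,"w":25,"wpe":21,"ykv":66}
After op 15 (remove /w): {"f":97,"lk":64,"o":92,"paq":76,"ut":91,"wpe":21,"ykv":66}
Value at /f: 97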